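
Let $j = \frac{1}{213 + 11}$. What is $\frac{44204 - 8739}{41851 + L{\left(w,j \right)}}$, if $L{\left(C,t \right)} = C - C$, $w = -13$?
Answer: $\frac{35465}{41851} \approx 0.84741$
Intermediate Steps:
$j = \frac{1}{224} \approx 0.0044643$
$L{\left(C,t \right)} = 0$
$\frac{44204 - 8739}{41851 + L{\left(w,j \right)}} = \frac{44204 - 8739}{41851 + 0} = \frac{35465}{41851}$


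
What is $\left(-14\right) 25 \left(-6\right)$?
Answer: $2100$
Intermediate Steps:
$\left(-14\right) 25 \left(-6\right) = \left(-350\right) \left(-6\right) = 2100$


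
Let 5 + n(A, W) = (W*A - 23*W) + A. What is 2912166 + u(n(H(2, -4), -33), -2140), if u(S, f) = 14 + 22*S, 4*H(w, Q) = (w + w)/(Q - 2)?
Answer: 8786656/3 ≈ 2.9289e+6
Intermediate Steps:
H(w, Q) = w/(2*(-2 + Q)) (H(w, Q) = ((w + w)/(Q - 2))/4 = ((2*w)/(-2 + Q))/4 = (2*w/(-2 + Q))/4 = w/(2*(-2 + Q)))
n(A, W) = -5 + A - 23*W + A*W (n(A, W) = -5 + ((W*A - 23*W) + A) = -5 + ((A*W - 23*W) + A) = -5 + ((-23*W + A*W) + A) = -5 + (A - 23*W + A*W) = -5 + A - 23*W + A*W)
2912166 + u(n(H(2, -4), -33), -2140) = 2912166 + (14 + 22*(-5 + (½)*2/(-2 - 4) - 23*(-33) + ((½)*2/(-2 - 4))*(-33))) = 2912166 + (14 + 22*(-5 + (½)*2/(-6) + 759 + ((½)*2/(-6))*(-33))) = 2912166 + (14 + 22*(-5 + (½)*2*(-⅙) + 759 + ((½)*2*(-⅙))*(-33))) = 2912166 + (14 + 22*(-5 - ⅙ + 759 - ⅙*(-33))) = 2912166 + (14 + 22*(-5 - ⅙ + 759 + 11/2)) = 2912166 + (14 + 22*(2278/3)) = 2912166 + (14 + 50116/3) = 2912166 + 50158/3 = 8786656/3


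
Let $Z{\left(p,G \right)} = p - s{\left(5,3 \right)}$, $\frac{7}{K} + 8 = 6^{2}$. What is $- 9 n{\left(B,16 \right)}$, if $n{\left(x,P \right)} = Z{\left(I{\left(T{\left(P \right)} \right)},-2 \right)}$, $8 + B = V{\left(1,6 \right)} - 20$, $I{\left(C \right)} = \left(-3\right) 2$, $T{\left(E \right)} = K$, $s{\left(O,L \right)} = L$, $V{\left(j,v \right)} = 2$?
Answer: $81$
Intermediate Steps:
$K = \frac{1}{4}$ ($K = \frac{7}{-8 + 6^{2}} = \frac{7}{-8 + 36} = \frac{7}{28} = 7 \cdot \frac{1}{28} = \frac{1}{4} \approx 0.25$)
$T{\left(E \right)} = \frac{1}{4}$
$I{\left(C \right)} = -6$
$Z{\left(p,G \right)} = -3 + p$ ($Z{\left(p,G \right)} = p - 3 = -3 + p$)
$B = -26$ ($B = -8 + \left(2 - 20\right) = -8 - 18 = -26$)
$n{\left(x,P \right)} = -9$ ($n{\left(x,P \right)} = -3 - 6 = -9$)
$- 9 n{\left(B,16 \right)} = \left(-9\right) \left(-9\right) = 81$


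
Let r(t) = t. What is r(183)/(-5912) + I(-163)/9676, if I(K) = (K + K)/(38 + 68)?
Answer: -23702795/757959784 ≈ -0.031272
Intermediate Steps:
I(K) = K/53 (I(K) = (2*K)/106 = (2*K)*(1/106) = K/53)
r(183)/(-5912) + I(-163)/9676 = 183/(-5912) + ((1/53)*(-163))/9676 = 183*(-1/5912) - 163/53*1/9676 = -183/5912 - 163/512828 = -23702795/757959784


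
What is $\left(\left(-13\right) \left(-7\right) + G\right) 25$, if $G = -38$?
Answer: $1325$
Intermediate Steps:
$\left(\left(-13\right) \left(-7\right) + G\right) 25 = \left(\left(-13\right) \left(-7\right) - 38\right) 25 = \left(91 - 38\right) 25 = 53 \cdot 25 = 1325$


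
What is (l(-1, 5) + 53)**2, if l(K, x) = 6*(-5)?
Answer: 529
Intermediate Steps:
l(K, x) = -30
(l(-1, 5) + 53)**2 = (-30 + 53)**2 = 23**2 = 529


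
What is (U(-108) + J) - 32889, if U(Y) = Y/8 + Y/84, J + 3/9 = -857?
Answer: -1417967/42 ≈ -33761.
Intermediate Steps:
J = -2572/3 (J = -⅓ - 857 = -2572/3 ≈ -857.33)
U(Y) = 23*Y/168 (U(Y) = Y*(⅛) + Y*(1/84) = Y/8 + Y/84 = 23*Y/168)
(U(-108) + J) - 32889 = ((23/168)*(-108) - 2572/3) - 32889 = (-207/14 - 2572/3) - 32889 = -36629/42 - 32889 = -1417967/42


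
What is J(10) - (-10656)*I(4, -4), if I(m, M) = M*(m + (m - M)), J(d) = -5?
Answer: -511493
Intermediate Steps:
I(m, M) = M*(-M + 2*m)
J(10) - (-10656)*I(4, -4) = -5 - (-10656)*(-4*(-1*(-4) + 2*4)) = -5 - (-10656)*(-4*(4 + 8)) = -5 - (-10656)*(-4*12) = -5 - (-10656)*(-48) = -5 - 296*1728 = -5 - 511488 = -511493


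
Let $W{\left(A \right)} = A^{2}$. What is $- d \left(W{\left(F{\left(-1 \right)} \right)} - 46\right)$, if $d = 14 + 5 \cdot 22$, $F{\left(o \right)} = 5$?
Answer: $2604$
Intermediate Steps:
$d = 124$ ($d = 14 + 110 = 124$)
$- d \left(W{\left(F{\left(-1 \right)} \right)} - 46\right) = - 124 \left(5^{2} - 46\right) = - 124 \left(25 - 46\right) = - 124 \left(-21\right) = \left(-1\right) \left(-2604\right) = 2604$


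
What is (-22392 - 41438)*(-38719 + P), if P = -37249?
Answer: 4849037440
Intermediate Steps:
(-22392 - 41438)*(-38719 + P) = (-22392 - 41438)*(-38719 - 37249) = -63830*(-75968) = 4849037440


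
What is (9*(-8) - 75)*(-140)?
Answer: 20580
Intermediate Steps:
(9*(-8) - 75)*(-140) = (-72 - 75)*(-140) = -147*(-140) = 20580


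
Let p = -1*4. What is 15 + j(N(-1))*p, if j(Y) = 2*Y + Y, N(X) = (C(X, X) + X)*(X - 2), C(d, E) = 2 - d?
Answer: 87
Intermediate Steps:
p = -4
N(X) = -4 + 2*X (N(X) = ((2 - X) + X)*(X - 2) = 2*(-2 + X) = -4 + 2*X)
j(Y) = 3*Y
15 + j(N(-1))*p = 15 + (3*(-4 + 2*(-1)))*(-4) = 15 + (3*(-4 - 2))*(-4) = 15 + (3*(-6))*(-4) = 15 - 18*(-4) = 15 + 72 = 87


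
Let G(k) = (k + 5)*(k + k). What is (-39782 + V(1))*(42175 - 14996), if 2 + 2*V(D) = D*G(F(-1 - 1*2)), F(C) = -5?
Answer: -1081262157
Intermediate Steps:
G(k) = 2*k*(5 + k) (G(k) = (5 + k)*(2*k) = 2*k*(5 + k))
V(D) = -1 (V(D) = -1 + (D*(2*(-5)*(5 - 5)))/2 = -1 + (D*(2*(-5)*0))/2 = -1 + (D*0)/2 = -1 + (½)*0 = -1 + 0 = -1)
(-39782 + V(1))*(42175 - 14996) = (-39782 - 1)*(42175 - 14996) = -39783*27179 = -1081262157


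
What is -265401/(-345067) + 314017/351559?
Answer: 201661014298/121311409453 ≈ 1.6623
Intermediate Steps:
-265401/(-345067) + 314017/351559 = -265401*(-1/345067) + 314017*(1/351559) = 265401/345067 + 314017/351559 = 201661014298/121311409453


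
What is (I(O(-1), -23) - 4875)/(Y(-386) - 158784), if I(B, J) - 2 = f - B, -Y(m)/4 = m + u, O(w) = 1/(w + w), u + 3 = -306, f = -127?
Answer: 9999/312008 ≈ 0.032047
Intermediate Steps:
u = -309 (u = -3 - 306 = -309)
O(w) = 1/(2*w)
Y(m) = 1236 - 4*m (Y(m) = -4*(m - 309) = -4*(-309 + m) = 1236 - 4*m)
I(B, J) = -125 - B (I(B, J) = 2 + (-127 - B) = -125 - B)
(I(O(-1), -23) - 4875)/(Y(-386) - 158784) = ((-125 - 1/(2*(-1))) - 4875)/((1236 - 4*(-386)) - 158784) = ((-125 - (-1)/2) - 4875)/((1236 + 1544) - 158784) = ((-125 - 1*(-1/2)) - 4875)/(2780 - 158784) = ((-125 + 1/2) - 4875)/(-156004) = (-249/2 - 4875)*(-1/156004) = -9999/2*(-1/156004) = 9999/312008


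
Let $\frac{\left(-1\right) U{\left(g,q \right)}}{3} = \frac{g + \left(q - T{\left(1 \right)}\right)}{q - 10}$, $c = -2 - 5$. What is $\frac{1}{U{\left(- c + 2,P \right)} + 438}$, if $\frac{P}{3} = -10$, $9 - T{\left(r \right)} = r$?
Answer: $\frac{40}{17433} \approx 0.0022945$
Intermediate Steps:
$T{\left(r \right)} = 9 - r$
$P = -30$ ($P = 3 \left(-10\right) = -30$)
$c = -7$
$U{\left(g,q \right)} = - \frac{3 \left(-8 + g + q\right)}{-10 + q}$ ($U{\left(g,q \right)} = - 3 \frac{g - \left(9 - 1 - q\right)}{q - 10} = - 3 \frac{g + \left(q - \left(9 - 1\right)\right)}{-10 + q} = - 3 \frac{g + \left(q - 8\right)}{-10 + q} = - 3 \frac{g + \left(-8 + q\right)}{-10 + q} = - 3 \frac{-8 + g + q}{-10 + q} = - \frac{3 \left(-8 + g + q\right)}{-10 + q}$)
$\frac{1}{U{\left(- c + 2,P \right)} + 438} = \frac{1}{\frac{3 \left(8 - \left(\left(-1\right) \left(-7\right) + 2\right) - -30\right)}{-10 - 30} + 438} = \frac{1}{\frac{3 \left(8 - \left(7 + 2\right) + 30\right)}{-40} + 438} = \frac{1}{3 \left(- \frac{1}{40}\right) \left(8 - 9 + 30\right) + 438} = \frac{1}{3 \left(- \frac{1}{40}\right) 29 + 438} = \frac{1}{- \frac{87}{40} + 438} = \frac{1}{\frac{17433}{40}} = \frac{40}{17433}$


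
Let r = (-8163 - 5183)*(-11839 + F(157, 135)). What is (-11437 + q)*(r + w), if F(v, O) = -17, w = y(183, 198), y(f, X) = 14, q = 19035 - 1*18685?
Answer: -1754298116530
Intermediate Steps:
q = 350 (q = 19035 - 18685 = 350)
w = 14
r = 158230176 (r = (-8163 - 5183)*(-11839 - 17) = -13346*(-11856) = 158230176)
(-11437 + q)*(r + w) = (-11437 + 350)*(158230176 + 14) = -11087*158230190 = -1754298116530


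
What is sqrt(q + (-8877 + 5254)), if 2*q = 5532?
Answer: I*sqrt(857) ≈ 29.275*I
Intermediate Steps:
q = 2766 (q = (1/2)*5532 = 2766)
sqrt(q + (-8877 + 5254)) = sqrt(2766 + (-8877 + 5254)) = sqrt(2766 - 3623) = sqrt(-857) = I*sqrt(857)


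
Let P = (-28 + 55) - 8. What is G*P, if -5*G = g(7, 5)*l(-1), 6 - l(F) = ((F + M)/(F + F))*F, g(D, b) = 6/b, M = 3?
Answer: -114/5 ≈ -22.800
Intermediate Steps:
l(F) = 9/2 - F/2 (l(F) = 6 - (F + 3)/(F + F)*F = 6 - (3 + F)/((2*F))*F = 6 - (3 + F)*(1/(2*F))*F = 6 - (3 + F)/(2*F)*F = 6 - (3/2 + F/2) = 6 + (-3/2 - F/2) = 9/2 - F/2)
G = -6/5 (G = -6/5*(9/2 - 1/2*(-1))/5 = -6*(1/5)*(9/2 + 1/2)/5 = -6*5/25 = -1/5*6 = -6/5 ≈ -1.2000)
P = 19 (P = 27 - 8 = 19)
G*P = -6/5*19 = -114/5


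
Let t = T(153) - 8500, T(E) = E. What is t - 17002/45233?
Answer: -377576853/45233 ≈ -8347.4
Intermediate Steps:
t = -8347 (t = 153 - 8500 = -8347)
t - 17002/45233 = -8347 - 17002/45233 = -377576853/45233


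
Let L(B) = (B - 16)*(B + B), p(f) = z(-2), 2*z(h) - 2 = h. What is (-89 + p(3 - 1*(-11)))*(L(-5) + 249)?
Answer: -40851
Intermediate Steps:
z(h) = 1 + h/2
p(f) = 0 (p(f) = 1 + (½)*(-2) = 1 - 1 = 0)
L(B) = 2*B*(-16 + B) (L(B) = (-16 + B)*(2*B) = 2*B*(-16 + B))
(-89 + p(3 - 1*(-11)))*(L(-5) + 249) = (-89 + 0)*(2*(-5)*(-16 - 5) + 249) = -89*(2*(-5)*(-21) + 249) = -89*(210 + 249) = -89*459 = -40851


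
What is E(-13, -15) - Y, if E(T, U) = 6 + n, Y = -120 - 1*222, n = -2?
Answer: 346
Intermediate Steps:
Y = -342 (Y = -120 - 222 = -342)
E(T, U) = 4 (E(T, U) = 6 - 2 = 4)
E(-13, -15) - Y = 4 - 1*(-342) = 4 + 342 = 346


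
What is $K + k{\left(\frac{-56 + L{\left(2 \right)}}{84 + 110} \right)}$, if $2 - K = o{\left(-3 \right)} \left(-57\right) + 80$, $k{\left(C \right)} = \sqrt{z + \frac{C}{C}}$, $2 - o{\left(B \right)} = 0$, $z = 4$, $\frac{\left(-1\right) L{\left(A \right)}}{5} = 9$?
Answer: $36 + \sqrt{5} \approx 38.236$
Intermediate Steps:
$L{\left(A \right)} = -45$ ($L{\left(A \right)} = \left(-5\right) 9 = -45$)
$o{\left(B \right)} = 2$ ($o{\left(B \right)} = 2 - 0 = 2 + 0 = 2$)
$k{\left(C \right)} = \sqrt{5}$ ($k{\left(C \right)} = \sqrt{4 + \frac{C}{C}} = \sqrt{4 + 1} = \sqrt{5}$)
$K = 36$ ($K = 2 - \left(2 \left(-57\right) + 80\right) = 2 - \left(-114 + 80\right) = 2 - -34 = 2 + 34 = 36$)
$K + k{\left(\frac{-56 + L{\left(2 \right)}}{84 + 110} \right)} = 36 + \sqrt{5}$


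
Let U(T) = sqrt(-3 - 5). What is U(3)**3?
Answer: -16*I*sqrt(2) ≈ -22.627*I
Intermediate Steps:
U(T) = 2*I*sqrt(2) (U(T) = sqrt(-8) = 2*I*sqrt(2))
U(3)**3 = (2*I*sqrt(2))**3 = -16*I*sqrt(2)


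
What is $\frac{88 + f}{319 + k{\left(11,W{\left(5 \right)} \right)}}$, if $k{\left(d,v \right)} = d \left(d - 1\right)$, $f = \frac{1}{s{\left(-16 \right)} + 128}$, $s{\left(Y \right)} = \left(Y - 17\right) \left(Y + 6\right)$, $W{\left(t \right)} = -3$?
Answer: $\frac{13435}{65494} \approx 0.20513$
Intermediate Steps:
$s{\left(Y \right)} = \left(-17 + Y\right) \left(6 + Y\right)$
$f = \frac{1}{458}$ ($f = \frac{1}{\left(-102 + \left(-16\right)^{2} - -176\right) + 128} = \frac{1}{\left(-102 + 256 + 176\right) + 128} = \frac{1}{330 + 128} = \frac{1}{458} \approx 0.0021834$)
$k{\left(d,v \right)} = d \left(-1 + d\right)$
$\frac{88 + f}{319 + k{\left(11,W{\left(5 \right)} \right)}} = \frac{88 + \frac{1}{458}}{319 + 11 \left(-1 + 11\right)} = \frac{40305}{458 \left(319 + 11 \cdot 10\right)} = \frac{40305}{458 \left(319 + 110\right)} = \frac{40305}{458 \cdot 429} = \frac{40305}{458} \cdot \frac{1}{429} = \frac{13435}{65494}$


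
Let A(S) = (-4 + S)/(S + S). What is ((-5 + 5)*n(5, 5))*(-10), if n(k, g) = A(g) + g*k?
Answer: 0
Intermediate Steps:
A(S) = (-4 + S)/(2*S) (A(S) = (-4 + S)/((2*S)) = (-4 + S)*(1/(2*S)) = (-4 + S)/(2*S))
n(k, g) = g*k + (-4 + g)/(2*g) (n(k, g) = (-4 + g)/(2*g) + g*k = g*k + (-4 + g)/(2*g))
((-5 + 5)*n(5, 5))*(-10) = ((-5 + 5)*(½ - 2/5 + 5*5))*(-10) = (0*(½ - 2*⅕ + 25))*(-10) = (0*(½ - ⅖ + 25))*(-10) = (0*(251/10))*(-10) = 0*(-10) = 0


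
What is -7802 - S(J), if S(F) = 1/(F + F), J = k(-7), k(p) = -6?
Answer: -93623/12 ≈ -7801.9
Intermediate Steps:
J = -6
S(F) = 1/(2*F)
-7802 - S(J) = -7802 - 1/(2*(-6)) = -7802 - (-1)/(2*6) = -7802 - 1*(-1/12) = -7802 + 1/12 = -93623/12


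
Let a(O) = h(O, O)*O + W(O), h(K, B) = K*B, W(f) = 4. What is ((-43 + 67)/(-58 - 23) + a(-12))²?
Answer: 2167461136/729 ≈ 2.9732e+6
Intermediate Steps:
h(K, B) = B*K
a(O) = 4 + O³ (a(O) = (O*O)*O + 4 = O²*O + 4 = O³ + 4 = 4 + O³)
((-43 + 67)/(-58 - 23) + a(-12))² = ((-43 + 67)/(-58 - 23) + (4 + (-12)³))² = (24/(-81) + (4 - 1728))² = (24*(-1/81) - 1724)² = (-8/27 - 1724)² = (-46556/27)² = 2167461136/729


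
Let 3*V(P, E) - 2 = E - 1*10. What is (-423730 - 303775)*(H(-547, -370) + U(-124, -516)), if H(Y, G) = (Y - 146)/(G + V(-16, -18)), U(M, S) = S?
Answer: 424933487985/1136 ≈ 3.7406e+8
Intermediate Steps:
V(P, E) = -8/3 + E/3 (V(P, E) = ⅔ + (E - 1*10)/3 = ⅔ + (E - 10)/3 = ⅔ + (-10 + E)/3 = ⅔ + (-10/3 + E/3) = -8/3 + E/3)
H(Y, G) = (-146 + Y)/(-26/3 + G) (H(Y, G) = (Y - 146)/(G + (-8/3 + (⅓)*(-18))) = (-146 + Y)/(G + (-8/3 - 6)) = (-146 + Y)/(G - 26/3) = (-146 + Y)/(-26/3 + G))
(-423730 - 303775)*(H(-547, -370) + U(-124, -516)) = (-423730 - 303775)*(3*(-146 - 547)/(-26 + 3*(-370)) - 516) = -727505*(3*(-693)/(-26 - 1110) - 516) = -727505*(3*(-693)/(-1136) - 516) = -727505*(3*(-1/1136)*(-693) - 516) = -727505*(2079/1136 - 516) = -727505*(-584097/1136) = 424933487985/1136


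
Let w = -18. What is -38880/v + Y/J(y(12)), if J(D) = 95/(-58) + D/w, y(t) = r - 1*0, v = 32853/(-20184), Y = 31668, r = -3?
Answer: 827889651/350432 ≈ 2362.5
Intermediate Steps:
v = -10951/6728 (v = 32853*(-1/20184) = -10951/6728 ≈ -1.6277)
y(t) = -3 (y(t) = -3 - 1*0 = -3 + 0 = -3)
J(D) = -95/58 - D/18 (J(D) = 95/(-58) + D/(-18) = 95*(-1/58) + D*(-1/18) = -95/58 - D/18)
-38880/v + Y/J(y(12)) = -38880/(-10951/6728) + 31668/(-95/58 - 1/18*(-3)) = -38880*(-6728/10951) + 31668/(-95/58 + ⅙) = 261584640/10951 + 31668/(-128/87) = 261584640/10951 + 31668*(-87/128) = 261584640/10951 - 688779/32 = 827889651/350432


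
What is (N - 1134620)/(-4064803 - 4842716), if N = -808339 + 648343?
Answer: 1294616/8907519 ≈ 0.14534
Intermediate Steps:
N = -159996
(N - 1134620)/(-4064803 - 4842716) = (-159996 - 1134620)/(-4064803 - 4842716) = -1294616/(-8907519) = -1294616*(-1/8907519) = 1294616/8907519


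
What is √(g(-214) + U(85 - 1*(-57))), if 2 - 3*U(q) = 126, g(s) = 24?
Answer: 2*I*√39/3 ≈ 4.1633*I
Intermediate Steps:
U(q) = -124/3 (U(q) = ⅔ - ⅓*126 = ⅔ - 42 = -124/3)
√(g(-214) + U(85 - 1*(-57))) = √(24 - 124/3) = √(-52/3) = 2*I*√39/3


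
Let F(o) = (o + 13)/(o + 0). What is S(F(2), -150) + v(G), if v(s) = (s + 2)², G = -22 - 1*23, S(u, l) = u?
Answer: 3713/2 ≈ 1856.5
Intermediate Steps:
F(o) = (13 + o)/o
G = -45 (G = -22 - 23 = -45)
v(s) = (2 + s)²
S(F(2), -150) + v(G) = (13 + 2)/2 + (2 - 45)² = (½)*15 + (-43)² = 15/2 + 1849 = 3713/2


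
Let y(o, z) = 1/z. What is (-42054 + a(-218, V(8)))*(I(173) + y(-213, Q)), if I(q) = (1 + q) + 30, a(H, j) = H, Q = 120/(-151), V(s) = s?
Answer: -128554436/15 ≈ -8.5703e+6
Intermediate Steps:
Q = -120/151 (Q = 120*(-1/151) = -120/151 ≈ -0.79470)
I(q) = 31 + q
(-42054 + a(-218, V(8)))*(I(173) + y(-213, Q)) = (-42054 - 218)*((31 + 173) + 1/(-120/151)) = -42272*(204 - 151/120) = -42272*24329/120 = -128554436/15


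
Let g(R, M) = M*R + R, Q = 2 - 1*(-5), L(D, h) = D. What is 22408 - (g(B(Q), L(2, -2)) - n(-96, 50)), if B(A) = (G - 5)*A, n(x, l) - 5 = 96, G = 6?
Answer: 22488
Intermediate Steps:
Q = 7 (Q = 2 + 5 = 7)
n(x, l) = 101 (n(x, l) = 5 + 96 = 101)
B(A) = A (B(A) = (6 - 5)*A = 1*A = A)
g(R, M) = R + M*R
22408 - (g(B(Q), L(2, -2)) - n(-96, 50)) = 22408 - (7*(1 + 2) - 1*101) = 22408 - (7*3 - 101) = 22408 - (21 - 101) = 22408 - 1*(-80) = 22408 + 80 = 22488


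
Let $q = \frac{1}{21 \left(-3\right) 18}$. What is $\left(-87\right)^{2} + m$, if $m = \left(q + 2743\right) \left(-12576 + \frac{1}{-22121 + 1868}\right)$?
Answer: $- \frac{792091428378731}{22966902} \approx -3.4488 \cdot 10^{7}$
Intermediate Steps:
$q = - \frac{1}{1134}$ ($q = \frac{1}{\left(-63\right) 18} = \frac{1}{-1134} = - \frac{1}{1134} \approx -0.00088183$)
$m = - \frac{792265264859969}{22966902}$ ($m = \left(- \frac{1}{1134} + 2743\right) \left(-12576 + \frac{1}{-22121 + 1868}\right) = \frac{3110561 \left(-12576 + \frac{1}{-20253}\right)}{1134} = \frac{3110561 \left(-12576 - \frac{1}{20253}\right)}{1134} = \frac{3110561}{1134} \left(- \frac{254701729}{20253}\right) = - \frac{792265264859969}{22966902} \approx -3.4496 \cdot 10^{7}$)
$\left(-87\right)^{2} + m = \left(-87\right)^{2} - \frac{792265264859969}{22966902} = 7569 - \frac{792265264859969}{22966902} = - \frac{792091428378731}{22966902}$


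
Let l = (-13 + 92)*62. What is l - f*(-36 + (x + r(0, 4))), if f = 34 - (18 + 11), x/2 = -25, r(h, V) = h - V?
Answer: 5348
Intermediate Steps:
x = -50 (x = 2*(-25) = -50)
f = 5 (f = 34 - 1*29 = 34 - 29 = 5)
l = 4898 (l = 79*62 = 4898)
l - f*(-36 + (x + r(0, 4))) = 4898 - 5*(-36 + (-50 + (0 - 1*4))) = 4898 - 5*(-36 + (-50 + (0 - 4))) = 4898 - 5*(-36 + (-50 - 4)) = 4898 - 5*(-36 - 54) = 4898 - 5*(-90) = 4898 - 1*(-450) = 4898 + 450 = 5348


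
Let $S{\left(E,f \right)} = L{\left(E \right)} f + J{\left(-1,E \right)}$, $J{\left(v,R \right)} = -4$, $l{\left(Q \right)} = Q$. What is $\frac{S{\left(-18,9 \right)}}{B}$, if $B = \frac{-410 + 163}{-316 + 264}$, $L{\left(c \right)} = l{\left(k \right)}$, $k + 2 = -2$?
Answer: $- \frac{160}{19} \approx -8.4211$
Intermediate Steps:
$k = -4$ ($k = -2 - 2 = -4$)
$L{\left(c \right)} = -4$
$S{\left(E,f \right)} = -4 - 4 f$ ($S{\left(E,f \right)} = - 4 f - 4 = -4 - 4 f$)
$B = \frac{19}{4}$ ($B = - \frac{247}{-52} = \left(-247\right) \left(- \frac{1}{52}\right) = \frac{19}{4} \approx 4.75$)
$\frac{S{\left(-18,9 \right)}}{B} = \frac{-4 - 36}{\frac{19}{4}} = \left(-4 - 36\right) \frac{4}{19} = \left(-40\right) \frac{4}{19} = - \frac{160}{19}$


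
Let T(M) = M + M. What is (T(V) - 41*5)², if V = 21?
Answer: 26569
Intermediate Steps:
T(M) = 2*M
(T(V) - 41*5)² = (2*21 - 41*5)² = (42 - 205)² = (-163)² = 26569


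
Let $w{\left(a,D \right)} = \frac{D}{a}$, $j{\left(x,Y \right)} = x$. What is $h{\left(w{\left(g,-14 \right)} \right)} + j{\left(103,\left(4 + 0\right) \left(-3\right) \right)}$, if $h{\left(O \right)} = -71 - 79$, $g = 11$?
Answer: $-47$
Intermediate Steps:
$h{\left(O \right)} = -150$ ($h{\left(O \right)} = -71 - 79 = -150$)
$h{\left(w{\left(g,-14 \right)} \right)} + j{\left(103,\left(4 + 0\right) \left(-3\right) \right)} = -150 + 103 = -47$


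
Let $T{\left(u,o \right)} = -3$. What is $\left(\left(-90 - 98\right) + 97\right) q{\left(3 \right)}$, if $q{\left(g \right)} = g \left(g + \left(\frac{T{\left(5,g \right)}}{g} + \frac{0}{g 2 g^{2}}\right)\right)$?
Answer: $-546$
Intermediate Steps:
$q{\left(g \right)} = g \left(g - \frac{3}{g}\right)$ ($q{\left(g \right)} = g \left(g + \left(- \frac{3}{g} + \frac{0}{g 2 g^{2}}\right)\right) = g \left(g + \left(- \frac{3}{g} + \frac{0}{2 g^{3}}\right)\right) = g \left(g + \left(- \frac{3}{g} + 0 \frac{1}{2 g^{3}}\right)\right) = g \left(g + \left(- \frac{3}{g} + 0\right)\right) = g \left(g - \frac{3}{g}\right)$)
$\left(\left(-90 - 98\right) + 97\right) q{\left(3 \right)} = \left(\left(-90 - 98\right) + 97\right) \left(-3 + 3^{2}\right) = \left(-188 + 97\right) \left(-3 + 9\right) = \left(-91\right) 6 = -546$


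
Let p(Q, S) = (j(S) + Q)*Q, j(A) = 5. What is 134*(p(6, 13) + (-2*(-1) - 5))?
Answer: 8442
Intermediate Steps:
p(Q, S) = Q*(5 + Q) (p(Q, S) = (5 + Q)*Q = Q*(5 + Q))
134*(p(6, 13) + (-2*(-1) - 5)) = 134*(6*(5 + 6) + (-2*(-1) - 5)) = 134*(6*11 + (2 - 5)) = 134*(66 - 3) = 134*63 = 8442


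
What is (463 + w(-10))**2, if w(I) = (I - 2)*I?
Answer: 339889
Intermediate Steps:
w(I) = I*(-2 + I) (w(I) = (-2 + I)*I = I*(-2 + I))
(463 + w(-10))**2 = (463 - 10*(-2 - 10))**2 = (463 - 10*(-12))**2 = (463 + 120)**2 = 583**2 = 339889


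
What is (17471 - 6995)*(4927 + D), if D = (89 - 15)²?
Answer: 108981828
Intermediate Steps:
D = 5476 (D = 74² = 5476)
(17471 - 6995)*(4927 + D) = (17471 - 6995)*(4927 + 5476) = 10476*10403 = 108981828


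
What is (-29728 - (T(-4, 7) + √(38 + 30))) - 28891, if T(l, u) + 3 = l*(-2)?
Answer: -58624 - 2*√17 ≈ -58632.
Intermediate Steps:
T(l, u) = -3 - 2*l (T(l, u) = -3 + l*(-2) = -3 - 2*l)
(-29728 - (T(-4, 7) + √(38 + 30))) - 28891 = (-29728 - ((-3 - 2*(-4)) + √(38 + 30))) - 28891 = (-29728 - ((-3 + 8) + √68)) - 28891 = (-29728 - (5 + 2*√17)) - 28891 = (-29728 + (-5 - 2*√17)) - 28891 = (-29733 - 2*√17) - 28891 = -58624 - 2*√17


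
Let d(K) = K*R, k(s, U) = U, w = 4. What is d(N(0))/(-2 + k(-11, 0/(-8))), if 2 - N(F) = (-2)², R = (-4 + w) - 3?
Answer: -3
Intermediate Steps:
R = -3 (R = (-4 + 4) - 3 = 0 - 3 = -3)
N(F) = -2 (N(F) = 2 - 1*(-2)² = 2 - 1*4 = 2 - 4 = -2)
d(K) = -3*K (d(K) = K*(-3) = -3*K)
d(N(0))/(-2 + k(-11, 0/(-8))) = (-3*(-2))/(-2 + 0/(-8)) = 6/(-2 + 0*(-⅛)) = 6/(-2 + 0) = 6/(-2) = 6*(-½) = -3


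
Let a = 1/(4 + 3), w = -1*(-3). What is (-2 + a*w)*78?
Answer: -858/7 ≈ -122.57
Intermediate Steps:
w = 3
a = 1/7 ≈ 0.14286
(-2 + a*w)*78 = (-2 + (1/7)*3)*78 = (-2 + 3/7)*78 = -11/7*78 = -858/7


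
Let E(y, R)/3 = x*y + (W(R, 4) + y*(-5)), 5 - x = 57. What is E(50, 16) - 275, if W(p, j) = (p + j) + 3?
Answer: -8756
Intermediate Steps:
W(p, j) = 3 + j + p (W(p, j) = (j + p) + 3 = 3 + j + p)
x = -52 (x = 5 - 1*57 = 5 - 57 = -52)
E(y, R) = 21 - 171*y + 3*R (E(y, R) = 3*(-52*y + ((3 + 4 + R) + y*(-5))) = 3*(-52*y + ((7 + R) - 5*y)) = 3*(-52*y + (7 + R - 5*y)) = 3*(7 + R - 57*y) = 21 - 171*y + 3*R)
E(50, 16) - 275 = (21 - 171*50 + 3*16) - 275 = (21 - 8550 + 48) - 275 = -8481 - 275 = -8756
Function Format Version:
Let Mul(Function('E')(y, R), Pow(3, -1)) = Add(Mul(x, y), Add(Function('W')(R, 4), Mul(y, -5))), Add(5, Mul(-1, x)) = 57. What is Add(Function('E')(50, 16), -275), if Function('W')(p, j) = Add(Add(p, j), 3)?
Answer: -8756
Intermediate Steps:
Function('W')(p, j) = Add(3, j, p) (Function('W')(p, j) = Add(Add(j, p), 3) = Add(3, j, p))
x = -52 (x = Add(5, Mul(-1, 57)) = Add(5, -57) = -52)
Function('E')(y, R) = Add(21, Mul(-171, y), Mul(3, R)) (Function('E')(y, R) = Mul(3, Add(Mul(-52, y), Add(Add(3, 4, R), Mul(y, -5)))) = Mul(3, Add(Mul(-52, y), Add(Add(7, R), Mul(-5, y)))) = Mul(3, Add(Mul(-52, y), Add(7, R, Mul(-5, y)))) = Mul(3, Add(7, R, Mul(-57, y))) = Add(21, Mul(-171, y), Mul(3, R)))
Add(Function('E')(50, 16), -275) = Add(Add(21, Mul(-171, 50), Mul(3, 16)), -275) = Add(Add(21, -8550, 48), -275) = Add(-8481, -275) = -8756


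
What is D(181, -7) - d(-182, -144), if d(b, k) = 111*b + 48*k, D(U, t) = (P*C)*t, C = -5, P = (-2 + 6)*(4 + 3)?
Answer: 28094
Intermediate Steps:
P = 28 (P = 4*7 = 28)
D(U, t) = -140*t (D(U, t) = (28*(-5))*t = -140*t)
d(b, k) = 48*k + 111*b
D(181, -7) - d(-182, -144) = -140*(-7) - (48*(-144) + 111*(-182)) = 980 - (-6912 - 20202) = 980 - 1*(-27114) = 980 + 27114 = 28094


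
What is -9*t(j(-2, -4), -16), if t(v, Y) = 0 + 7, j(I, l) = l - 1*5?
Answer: -63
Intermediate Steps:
j(I, l) = -5 + l (j(I, l) = l - 5 = -5 + l)
t(v, Y) = 7
-9*t(j(-2, -4), -16) = -9*7 = -63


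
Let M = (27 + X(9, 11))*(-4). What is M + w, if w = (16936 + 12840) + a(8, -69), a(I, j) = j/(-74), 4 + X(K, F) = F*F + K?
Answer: 2158205/74 ≈ 29165.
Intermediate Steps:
X(K, F) = -4 + K + F² (X(K, F) = -4 + (F*F + K) = -4 + (F² + K) = -4 + (K + F²) = -4 + K + F²)
a(I, j) = -j/74 (a(I, j) = j*(-1/74) = -j/74)
M = -612 (M = (27 + (-4 + 9 + 11²))*(-4) = (27 + (-4 + 9 + 121))*(-4) = (27 + 126)*(-4) = 153*(-4) = -612)
w = 2203493/74 (w = (16936 + 12840) - 1/74*(-69) = 29776 + 69/74 = 2203493/74 ≈ 29777.)
M + w = -612 + 2203493/74 = 2158205/74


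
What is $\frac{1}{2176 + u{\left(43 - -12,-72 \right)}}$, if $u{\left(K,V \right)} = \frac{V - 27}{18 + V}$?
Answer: $\frac{6}{13067} \approx 0.00045917$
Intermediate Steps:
$u{\left(K,V \right)} = \frac{-27 + V}{18 + V}$
$\frac{1}{2176 + u{\left(43 - -12,-72 \right)}} = \frac{1}{2176 + \frac{-27 - 72}{18 - 72}} = \frac{1}{2176 + \frac{1}{-54} \left(-99\right)} = \frac{1}{2176 - - \frac{11}{6}} = \frac{1}{2176 + \frac{11}{6}} = \frac{1}{\frac{13067}{6}} = \frac{6}{13067}$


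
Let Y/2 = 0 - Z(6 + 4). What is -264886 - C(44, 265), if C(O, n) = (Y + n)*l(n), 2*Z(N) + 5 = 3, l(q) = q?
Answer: -335641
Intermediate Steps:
Z(N) = -1 (Z(N) = -5/2 + (½)*3 = -5/2 + 3/2 = -1)
Y = 2 (Y = 2*(0 - 1*(-1)) = 2*(0 + 1) = 2*1 = 2)
C(O, n) = n*(2 + n) (C(O, n) = (2 + n)*n = n*(2 + n))
-264886 - C(44, 265) = -264886 - 265*(2 + 265) = -264886 - 265*267 = -264886 - 1*70755 = -264886 - 70755 = -335641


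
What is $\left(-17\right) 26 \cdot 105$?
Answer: $-46410$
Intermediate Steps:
$\left(-17\right) 26 \cdot 105 = \left(-442\right) 105 = -46410$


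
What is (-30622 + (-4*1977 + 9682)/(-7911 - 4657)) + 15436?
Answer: -95429711/6284 ≈ -15186.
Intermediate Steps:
(-30622 + (-4*1977 + 9682)/(-7911 - 4657)) + 15436 = (-30622 + (-7908 + 9682)/(-12568)) + 15436 = (-30622 + 1774*(-1/12568)) + 15436 = (-30622 - 887/6284) + 15436 = -192429535/6284 + 15436 = -95429711/6284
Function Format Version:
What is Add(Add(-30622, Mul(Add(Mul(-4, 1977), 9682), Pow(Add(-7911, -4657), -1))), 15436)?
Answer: Rational(-95429711, 6284) ≈ -15186.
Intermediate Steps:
Add(Add(-30622, Mul(Add(Mul(-4, 1977), 9682), Pow(Add(-7911, -4657), -1))), 15436) = Add(Add(-30622, Mul(Add(-7908, 9682), Pow(-12568, -1))), 15436) = Add(Add(-30622, Mul(1774, Rational(-1, 12568))), 15436) = Add(Add(-30622, Rational(-887, 6284)), 15436) = Add(Rational(-192429535, 6284), 15436) = Rational(-95429711, 6284)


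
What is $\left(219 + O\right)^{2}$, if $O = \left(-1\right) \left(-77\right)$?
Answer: $87616$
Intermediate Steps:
$O = 77$
$\left(219 + O\right)^{2} = \left(219 + 77\right)^{2} = 296^{2} = 87616$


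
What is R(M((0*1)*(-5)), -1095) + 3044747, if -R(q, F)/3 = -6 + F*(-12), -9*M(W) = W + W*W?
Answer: 3005345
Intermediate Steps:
M(W) = -W/9 - W²/9 (M(W) = -(W + W*W)/9 = -(W + W²)/9 = -W/9 - W²/9)
R(q, F) = 18 + 36*F (R(q, F) = -3*(-6 + F*(-12)) = -3*(-6 - 12*F) = 18 + 36*F)
R(M((0*1)*(-5)), -1095) + 3044747 = (18 + 36*(-1095)) + 3044747 = (18 - 39420) + 3044747 = -39402 + 3044747 = 3005345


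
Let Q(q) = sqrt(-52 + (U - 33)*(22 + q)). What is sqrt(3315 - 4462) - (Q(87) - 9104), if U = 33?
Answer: 9104 + I*sqrt(1147) - 2*I*sqrt(13) ≈ 9104.0 + 26.656*I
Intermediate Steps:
Q(q) = 2*I*sqrt(13) (Q(q) = sqrt(-52 + (33 - 33)*(22 + q)) = sqrt(-52 + 0*(22 + q)) = sqrt(-52 + 0) = sqrt(-52) = 2*I*sqrt(13))
sqrt(3315 - 4462) - (Q(87) - 9104) = sqrt(3315 - 4462) - (2*I*sqrt(13) - 9104) = sqrt(-1147) - (-9104 + 2*I*sqrt(13)) = I*sqrt(1147) + (9104 - 2*I*sqrt(13)) = 9104 + I*sqrt(1147) - 2*I*sqrt(13)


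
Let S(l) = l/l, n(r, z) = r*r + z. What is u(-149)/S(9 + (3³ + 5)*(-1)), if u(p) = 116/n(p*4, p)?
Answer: 116/355067 ≈ 0.00032670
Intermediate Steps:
n(r, z) = z + r² (n(r, z) = r² + z = z + r²)
S(l) = 1
u(p) = 116/(p + 16*p²) (u(p) = 116/(p + (p*4)²) = 116/(p + (4*p)²) = 116/(p + 16*p²))
u(-149)/S(9 + (3³ + 5)*(-1)) = (116/(-149*(1 + 16*(-149))))/1 = (116*(-1/149)/(1 - 2384))*1 = (116*(-1/149)/(-2383))*1 = (116*(-1/149)*(-1/2383))*1 = (116/355067)*1 = 116/355067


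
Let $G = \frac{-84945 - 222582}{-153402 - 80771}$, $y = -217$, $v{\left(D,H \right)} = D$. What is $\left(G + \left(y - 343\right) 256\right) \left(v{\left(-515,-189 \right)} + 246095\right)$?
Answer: $- \frac{8244300795061740}{234173} \approx -3.5206 \cdot 10^{10}$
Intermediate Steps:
$G = \frac{307527}{234173}$ ($G = - \frac{307527}{-234173} = \left(-307527\right) \left(- \frac{1}{234173}\right) = \frac{307527}{234173} \approx 1.3132$)
$\left(G + \left(y - 343\right) 256\right) \left(v{\left(-515,-189 \right)} + 246095\right) = \left(\frac{307527}{234173} + \left(-217 - 343\right) 256\right) \left(-515 + 246095\right) = \left(\frac{307527}{234173} - 143360\right) 245580 = \left(- \frac{33570733753}{234173}\right) 245580 = - \frac{8244300795061740}{234173}$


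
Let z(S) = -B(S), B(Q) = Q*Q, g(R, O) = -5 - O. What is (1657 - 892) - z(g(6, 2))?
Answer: 814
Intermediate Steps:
B(Q) = Q**2
z(S) = -S**2
(1657 - 892) - z(g(6, 2)) = (1657 - 892) - (-1)*(-5 - 1*2)**2 = 765 - (-1)*(-5 - 2)**2 = 765 - (-1)*(-7)**2 = 765 - (-1)*49 = 765 - 1*(-49) = 765 + 49 = 814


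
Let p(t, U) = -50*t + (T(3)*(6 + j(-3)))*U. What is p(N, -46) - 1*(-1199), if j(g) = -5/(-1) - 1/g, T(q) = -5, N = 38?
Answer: 5717/3 ≈ 1905.7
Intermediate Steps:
j(g) = 5 - 1/g (j(g) = -5*(-1) - 1/g = 5 - 1/g)
p(t, U) = -50*t - 170*U/3 (p(t, U) = -50*t + (-5*(6 + (5 - 1/(-3))))*U = -50*t + (-5*(6 + (5 - 1*(-⅓))))*U = -50*t + (-5*(6 + (5 + ⅓)))*U = -50*t + (-5*(6 + 16/3))*U = -50*t + (-5*34/3)*U = -50*t - 170*U/3)
p(N, -46) - 1*(-1199) = (-50*38 - 170/3*(-46)) - 1*(-1199) = (-1900 + 7820/3) + 1199 = 2120/3 + 1199 = 5717/3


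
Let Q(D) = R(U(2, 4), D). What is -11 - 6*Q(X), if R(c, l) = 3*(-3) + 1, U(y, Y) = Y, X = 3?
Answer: 37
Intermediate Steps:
R(c, l) = -8 (R(c, l) = -9 + 1 = -8)
Q(D) = -8
-11 - 6*Q(X) = -11 - 6*(-8) = -11 + 48 = 37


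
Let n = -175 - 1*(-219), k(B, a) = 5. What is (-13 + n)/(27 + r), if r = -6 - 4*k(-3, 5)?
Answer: 31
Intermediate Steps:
n = 44 (n = -175 + 219 = 44)
r = -26 (r = -6 - 4*5 = -6 - 20 = -26)
(-13 + n)/(27 + r) = (-13 + 44)/(27 - 26) = 31/1 = 31*1 = 31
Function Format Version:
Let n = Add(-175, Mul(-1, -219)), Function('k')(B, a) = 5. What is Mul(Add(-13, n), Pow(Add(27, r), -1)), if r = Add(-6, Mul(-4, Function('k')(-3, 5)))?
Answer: 31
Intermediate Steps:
n = 44 (n = Add(-175, 219) = 44)
r = -26 (r = Add(-6, Mul(-4, 5)) = Add(-6, -20) = -26)
Mul(Add(-13, n), Pow(Add(27, r), -1)) = Mul(Add(-13, 44), Pow(Add(27, -26), -1)) = Mul(31, Pow(1, -1)) = Mul(31, 1) = 31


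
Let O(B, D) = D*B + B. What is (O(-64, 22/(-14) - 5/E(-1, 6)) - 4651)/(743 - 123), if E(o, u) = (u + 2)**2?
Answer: -16133/2170 ≈ -7.4346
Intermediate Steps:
E(o, u) = (2 + u)**2
O(B, D) = B + B*D (O(B, D) = B*D + B = B + B*D)
(O(-64, 22/(-14) - 5/E(-1, 6)) - 4651)/(743 - 123) = (-64*(1 + (22/(-14) - 5/(2 + 6)**2)) - 4651)/(743 - 123) = (-64*(1 + (22*(-1/14) - 5/(8**2))) - 4651)/620 = (-64*(1 + (-11/7 - 5/64)) - 4651)*(1/620) = (-64*(1 - 739/448) - 4651)*(1/620) = (-64*(-291/448) - 4651)*(1/620) = (291/7 - 4651)*(1/620) = -32266/7*1/620 = -16133/2170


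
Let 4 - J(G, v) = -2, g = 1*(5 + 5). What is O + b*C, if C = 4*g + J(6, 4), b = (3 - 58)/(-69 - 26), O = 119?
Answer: 2767/19 ≈ 145.63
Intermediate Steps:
g = 10 (g = 1*10 = 10)
J(G, v) = 6 (J(G, v) = 4 - 1*(-2) = 4 + 2 = 6)
b = 11/19 (b = -55/(-95) = -55*(-1/95) = 11/19 ≈ 0.57895)
C = 46 (C = 4*10 + 6 = 40 + 6 = 46)
O + b*C = 119 + (11/19)*46 = 119 + 506/19 = 2767/19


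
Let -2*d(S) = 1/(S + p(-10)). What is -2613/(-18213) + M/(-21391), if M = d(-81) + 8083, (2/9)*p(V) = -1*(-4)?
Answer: -295037531/1258689222 ≈ -0.23440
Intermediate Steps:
p(V) = 18 (p(V) = 9*(-1*(-4))/2 = (9/2)*4 = 18)
d(S) = -1/(2*(18 + S)) (d(S) = -1/(2*(S + 18)) = -1/(2*(18 + S)))
M = 1018459/126 (M = -1/(36 + 2*(-81)) + 8083 = -1/(36 - 162) + 8083 = -1/(-126) + 8083 = -1*(-1/126) + 8083 = 1/126 + 8083 = 1018459/126 ≈ 8083.0)
-2613/(-18213) + M/(-21391) = -2613/(-18213) + (1018459/126)/(-21391) = -2613*(-1/18213) + (1018459/126)*(-1/21391) = 67/467 - 1018459/2695266 = -295037531/1258689222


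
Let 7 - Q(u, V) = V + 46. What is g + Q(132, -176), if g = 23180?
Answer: 23317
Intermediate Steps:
Q(u, V) = -39 - V (Q(u, V) = 7 - (V + 46) = 7 - (46 + V) = 7 + (-46 - V) = -39 - V)
g + Q(132, -176) = 23180 + (-39 - 1*(-176)) = 23180 + (-39 + 176) = 23180 + 137 = 23317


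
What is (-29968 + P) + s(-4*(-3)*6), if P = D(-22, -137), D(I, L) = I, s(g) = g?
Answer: -29918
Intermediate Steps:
P = -22
(-29968 + P) + s(-4*(-3)*6) = (-29968 - 22) - 4*(-3)*6 = -29990 + 12*6 = -29990 + 72 = -29918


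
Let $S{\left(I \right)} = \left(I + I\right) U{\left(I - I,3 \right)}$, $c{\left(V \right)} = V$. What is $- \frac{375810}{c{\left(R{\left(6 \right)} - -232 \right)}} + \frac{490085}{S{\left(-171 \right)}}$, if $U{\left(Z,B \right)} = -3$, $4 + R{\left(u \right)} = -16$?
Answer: $- \frac{35210380}{27189} \approx -1295.0$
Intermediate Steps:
$R{\left(u \right)} = -20$ ($R{\left(u \right)} = -4 - 16 = -20$)
$S{\left(I \right)} = - 6 I$ ($S{\left(I \right)} = \left(I + I\right) \left(-3\right) = 2 I \left(-3\right) = - 6 I$)
$- \frac{375810}{c{\left(R{\left(6 \right)} - -232 \right)}} + \frac{490085}{S{\left(-171 \right)}} = - \frac{375810}{-20 - -232} + \frac{490085}{\left(-6\right) \left(-171\right)} = - \frac{375810}{-20 + 232} + \frac{490085}{1026} = - \frac{375810}{212} + 490085 \cdot \frac{1}{1026} = \left(-375810\right) \frac{1}{212} + \frac{490085}{1026} = - \frac{187905}{106} + \frac{490085}{1026} = - \frac{35210380}{27189}$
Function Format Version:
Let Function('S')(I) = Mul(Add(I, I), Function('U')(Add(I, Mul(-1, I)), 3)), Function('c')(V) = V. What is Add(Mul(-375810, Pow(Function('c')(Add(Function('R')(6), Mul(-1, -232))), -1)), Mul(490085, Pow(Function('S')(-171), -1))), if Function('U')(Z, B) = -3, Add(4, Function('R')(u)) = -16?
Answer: Rational(-35210380, 27189) ≈ -1295.0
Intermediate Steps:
Function('R')(u) = -20 (Function('R')(u) = Add(-4, -16) = -20)
Function('S')(I) = Mul(-6, I) (Function('S')(I) = Mul(Add(I, I), -3) = Mul(Mul(2, I), -3) = Mul(-6, I))
Add(Mul(-375810, Pow(Function('c')(Add(Function('R')(6), Mul(-1, -232))), -1)), Mul(490085, Pow(Function('S')(-171), -1))) = Add(Mul(-375810, Pow(Add(-20, Mul(-1, -232)), -1)), Mul(490085, Pow(Mul(-6, -171), -1))) = Add(Mul(-375810, Pow(Add(-20, 232), -1)), Mul(490085, Pow(1026, -1))) = Add(Mul(-375810, Pow(212, -1)), Mul(490085, Rational(1, 1026))) = Add(Mul(-375810, Rational(1, 212)), Rational(490085, 1026)) = Add(Rational(-187905, 106), Rational(490085, 1026)) = Rational(-35210380, 27189)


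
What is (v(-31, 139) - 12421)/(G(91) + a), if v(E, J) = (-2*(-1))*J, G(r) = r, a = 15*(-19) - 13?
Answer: 12143/207 ≈ 58.662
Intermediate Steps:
a = -298 (a = -285 - 13 = -298)
v(E, J) = 2*J
(v(-31, 139) - 12421)/(G(91) + a) = (2*139 - 12421)/(91 - 298) = (278 - 12421)/(-207) = -12143*(-1/207) = 12143/207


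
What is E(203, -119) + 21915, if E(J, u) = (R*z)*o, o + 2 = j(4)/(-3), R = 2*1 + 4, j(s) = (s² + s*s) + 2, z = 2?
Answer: 21755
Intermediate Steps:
j(s) = 2 + 2*s² (j(s) = (s² + s²) + 2 = 2*s² + 2 = 2 + 2*s²)
R = 6 (R = 2 + 4 = 6)
o = -40/3 (o = -2 + (2 + 2*4²)/(-3) = -2 + (2 + 2*16)*(-⅓) = -2 + (2 + 32)*(-⅓) = -2 + 34*(-⅓) = -2 - 34/3 = -40/3 ≈ -13.333)
E(J, u) = -160 (E(J, u) = (6*2)*(-40/3) = 12*(-40/3) = -160)
E(203, -119) + 21915 = -160 + 21915 = 21755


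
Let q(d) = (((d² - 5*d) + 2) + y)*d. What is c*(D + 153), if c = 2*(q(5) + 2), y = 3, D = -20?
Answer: 7182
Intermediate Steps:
q(d) = d*(5 + d² - 5*d) (q(d) = (((d² - 5*d) + 2) + 3)*d = ((2 + d² - 5*d) + 3)*d = (5 + d² - 5*d)*d = d*(5 + d² - 5*d))
c = 54 (c = 2*(5*(5 + 5² - 5*5) + 2) = 2*(5*(5 + 25 - 25) + 2) = 2*(5*5 + 2) = 2*(25 + 2) = 2*27 = 54)
c*(D + 153) = 54*(-20 + 153) = 54*133 = 7182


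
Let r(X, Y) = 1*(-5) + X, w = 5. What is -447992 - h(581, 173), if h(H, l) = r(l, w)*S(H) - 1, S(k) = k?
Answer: -545599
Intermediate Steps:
r(X, Y) = -5 + X
h(H, l) = -1 + H*(-5 + l) (h(H, l) = (-5 + l)*H - 1 = H*(-5 + l) - 1 = -1 + H*(-5 + l))
-447992 - h(581, 173) = -447992 - (-1 + 581*(-5 + 173)) = -447992 - (-1 + 581*168) = -447992 - (-1 + 97608) = -447992 - 1*97607 = -447992 - 97607 = -545599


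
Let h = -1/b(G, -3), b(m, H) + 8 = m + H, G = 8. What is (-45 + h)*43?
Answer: -5762/3 ≈ -1920.7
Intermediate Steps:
b(m, H) = -8 + H + m (b(m, H) = -8 + (m + H) = -8 + (H + m) = -8 + H + m)
h = ⅓ (h = -1/(-8 - 3 + 8) = -1/(-3) = -1*(-⅓) = ⅓ ≈ 0.33333)
(-45 + h)*43 = (-45 + ⅓)*43 = -134/3*43 = -5762/3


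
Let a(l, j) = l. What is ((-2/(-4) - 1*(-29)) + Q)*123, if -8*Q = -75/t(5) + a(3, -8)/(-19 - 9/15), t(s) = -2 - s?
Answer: 2717439/784 ≈ 3466.1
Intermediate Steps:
Q = -1035/784 (Q = -(-75/(-2 - 1*5) + 3/(-19 - 9/15))/8 = -(-75/(-2 - 5) + 3/(-19 - 9*1/15))/8 = -(-75/(-7) + 3/(-19 - 3/5))/8 = -(-75*(-1/7) + 3/(-98/5))/8 = -(75/7 + 3*(-5/98))/8 = -(75/7 - 15/98)/8 = -1/8*1035/98 = -1035/784 ≈ -1.3202)
((-2/(-4) - 1*(-29)) + Q)*123 = ((-2/(-4) - 1*(-29)) - 1035/784)*123 = ((-2*(-1/4) + 29) - 1035/784)*123 = ((1/2 + 29) - 1035/784)*123 = (59/2 - 1035/784)*123 = (22093/784)*123 = 2717439/784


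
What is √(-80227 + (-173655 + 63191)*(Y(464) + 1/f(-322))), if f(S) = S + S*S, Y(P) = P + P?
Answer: I*√274012464163633251/51681 ≈ 10129.0*I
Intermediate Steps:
Y(P) = 2*P
f(S) = S + S²
√(-80227 + (-173655 + 63191)*(Y(464) + 1/f(-322))) = √(-80227 + (-173655 + 63191)*(2*464 + 1/(-322*(1 - 322)))) = √(-80227 - 110464*(928 + 1/(-322*(-321)))) = √(-80227 - 110464*(928 + 1/103362)) = √(-80227 - 110464*95919937/103362) = √(-80227 - 5297849960384/51681) = √(-5301996171971/51681) = I*√274012464163633251/51681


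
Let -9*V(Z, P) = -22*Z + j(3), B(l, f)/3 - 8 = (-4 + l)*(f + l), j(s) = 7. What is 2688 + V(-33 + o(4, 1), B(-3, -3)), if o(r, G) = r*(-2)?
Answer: 2587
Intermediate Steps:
o(r, G) = -2*r
B(l, f) = 24 + 3*(-4 + l)*(f + l) (B(l, f) = 24 + 3*((-4 + l)*(f + l)) = 24 + 3*(-4 + l)*(f + l))
V(Z, P) = -7/9 + 22*Z/9 (V(Z, P) = -(-22*Z + 7)/9 = -(7 - 22*Z)/9 = -7/9 + 22*Z/9)
2688 + V(-33 + o(4, 1), B(-3, -3)) = 2688 + (-7/9 + 22*(-33 - 2*4)/9) = 2688 + (-7/9 + 22*(-33 - 8)/9) = 2688 + (-7/9 + (22/9)*(-41)) = 2688 + (-7/9 - 902/9) = 2688 - 101 = 2587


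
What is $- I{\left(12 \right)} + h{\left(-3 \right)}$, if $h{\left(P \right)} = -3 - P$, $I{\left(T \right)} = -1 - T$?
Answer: $13$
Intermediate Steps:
$- I{\left(12 \right)} + h{\left(-3 \right)} = - (-1 - 12) - 0 = - (-1 - 12) + \left(-3 + 3\right) = \left(-1\right) \left(-13\right) + 0 = 13 + 0 = 13$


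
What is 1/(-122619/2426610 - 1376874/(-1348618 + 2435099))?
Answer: -878821886470/1158119810293 ≈ -0.75883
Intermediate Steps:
1/(-122619/2426610 - 1376874/(-1348618 + 2435099)) = 1/(-122619*1/2426610 - 1376874/1086481) = 1/(-40873/808870 - 1376874*1/1086481) = 1/(-40873/808870 - 1376874/1086481) = 1/(-1158119810293/878821886470) = -878821886470/1158119810293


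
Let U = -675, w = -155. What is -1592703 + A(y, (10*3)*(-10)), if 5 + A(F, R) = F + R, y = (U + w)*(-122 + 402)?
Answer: -1825408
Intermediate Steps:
y = -232400 (y = (-675 - 155)*(-122 + 402) = -830*280 = -232400)
A(F, R) = -5 + F + R (A(F, R) = -5 + (F + R) = -5 + F + R)
-1592703 + A(y, (10*3)*(-10)) = -1592703 + (-5 - 232400 + (10*3)*(-10)) = -1592703 + (-5 - 232400 + 30*(-10)) = -1592703 + (-5 - 232400 - 300) = -1592703 - 232705 = -1825408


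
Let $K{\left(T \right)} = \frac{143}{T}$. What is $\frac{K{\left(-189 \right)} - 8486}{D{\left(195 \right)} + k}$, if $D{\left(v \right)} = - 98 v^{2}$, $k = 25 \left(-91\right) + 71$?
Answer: $\frac{1603997}{704715606} \approx 0.0022761$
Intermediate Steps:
$k = -2204$ ($k = -2275 + 71 = -2204$)
$\frac{K{\left(-189 \right)} - 8486}{D{\left(195 \right)} + k} = \frac{\frac{143}{-189} - 8486}{- 98 \cdot 195^{2} - 2204} = \frac{143 \left(- \frac{1}{189}\right) - 8486}{\left(-98\right) 38025 - 2204} = \frac{- \frac{143}{189} - 8486}{-3726450 - 2204} = - \frac{1603997}{189 \left(-3728654\right)} = \left(- \frac{1603997}{189}\right) \left(- \frac{1}{3728654}\right) = \frac{1603997}{704715606}$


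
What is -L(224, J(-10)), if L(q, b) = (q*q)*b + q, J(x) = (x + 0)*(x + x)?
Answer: -10035424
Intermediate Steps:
J(x) = 2*x**2 (J(x) = x*(2*x) = 2*x**2)
L(q, b) = q + b*q**2 (L(q, b) = q**2*b + q = b*q**2 + q = q + b*q**2)
-L(224, J(-10)) = -224*(1 + (2*(-10)**2)*224) = -224*(1 + (2*100)*224) = -224*(1 + 200*224) = -224*(1 + 44800) = -224*44801 = -1*10035424 = -10035424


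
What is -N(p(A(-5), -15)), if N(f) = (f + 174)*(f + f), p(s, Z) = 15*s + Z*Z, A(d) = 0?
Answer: -179550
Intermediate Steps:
p(s, Z) = Z² + 15*s (p(s, Z) = 15*s + Z² = Z² + 15*s)
N(f) = 2*f*(174 + f) (N(f) = (174 + f)*(2*f) = 2*f*(174 + f))
-N(p(A(-5), -15)) = -2*((-15)² + 15*0)*(174 + ((-15)² + 15*0)) = -2*(225 + 0)*(174 + (225 + 0)) = -2*225*(174 + 225) = -2*225*399 = -1*179550 = -179550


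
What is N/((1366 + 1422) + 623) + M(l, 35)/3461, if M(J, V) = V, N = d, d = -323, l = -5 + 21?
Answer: -998518/11805471 ≈ -0.084581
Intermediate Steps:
l = 16
N = -323
N/((1366 + 1422) + 623) + M(l, 35)/3461 = -323/((1366 + 1422) + 623) + 35/3461 = -323/(2788 + 623) + 35*(1/3461) = -323/3411 + 35/3461 = -998518/11805471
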